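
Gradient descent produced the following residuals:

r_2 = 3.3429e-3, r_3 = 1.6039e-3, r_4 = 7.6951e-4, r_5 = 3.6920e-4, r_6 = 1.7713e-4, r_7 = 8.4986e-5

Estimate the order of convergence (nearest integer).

1

Consecutive ratios: r_7/r_6 = 8.4986e-5/1.7713e-4 = 0.479795, r_6/r_5 = 1.7713e-4/3.6920e-4 = 0.479767.
p ≈ ln(0.479795)/ln(0.479767) = -0.7344/-0.7345 ≈ 1.00.
So the convergence is linear (order 1).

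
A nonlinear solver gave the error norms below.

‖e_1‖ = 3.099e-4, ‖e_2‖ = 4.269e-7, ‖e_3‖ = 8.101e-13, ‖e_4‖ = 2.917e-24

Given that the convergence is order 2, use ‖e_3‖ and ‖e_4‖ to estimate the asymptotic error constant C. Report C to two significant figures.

4.4

C ≈ ‖e_4‖ / ‖e_3‖^2
  = 2.917e-24 / (8.101e-13)^2
  = 2.917e-24 / 6.56262e-25 ≈ 4.4449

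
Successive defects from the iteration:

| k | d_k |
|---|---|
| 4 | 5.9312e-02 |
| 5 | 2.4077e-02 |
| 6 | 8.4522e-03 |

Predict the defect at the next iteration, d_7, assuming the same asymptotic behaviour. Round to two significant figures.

First estimate the order: p ≈ ln(d_6/d_5) / ln(d_5/d_4) = ln(8.4522e-03/2.4077e-02)/ln(2.4077e-02/5.9312e-02) = ln(0.351049)/ln(0.405938) ≈ 1.1611.
Then d_7 ≈ d_6·(d_6/d_5)^p = 8.4522e-03·(0.351049)^1.1611 = 8.4522e-03·0.296569 ≈ 0.002507.

2.5e-3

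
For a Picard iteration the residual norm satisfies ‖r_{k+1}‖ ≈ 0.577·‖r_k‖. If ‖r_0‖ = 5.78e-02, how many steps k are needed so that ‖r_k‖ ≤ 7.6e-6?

17

After k steps, ‖r_k‖ ≈ 5.78e-02·0.577^k.
Need 0.577^k ≤ 7.6e-6/5.78e-02 = 0.000131488.
k ≥ ln(0.000131488)/ln(0.577) = -8.9366/-0.54991 = 16.251.
Smallest integer k = 17.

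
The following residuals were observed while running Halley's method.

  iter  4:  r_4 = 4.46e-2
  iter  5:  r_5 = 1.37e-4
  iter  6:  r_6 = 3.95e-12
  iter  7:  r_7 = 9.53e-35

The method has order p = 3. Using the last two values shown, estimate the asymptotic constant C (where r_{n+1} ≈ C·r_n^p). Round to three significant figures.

1.55

C ≈ r_7 / r_6^3
  = 9.53e-35 / (3.95e-12)^3
  = 9.53e-35 / 6.16299e-35 ≈ 1.5463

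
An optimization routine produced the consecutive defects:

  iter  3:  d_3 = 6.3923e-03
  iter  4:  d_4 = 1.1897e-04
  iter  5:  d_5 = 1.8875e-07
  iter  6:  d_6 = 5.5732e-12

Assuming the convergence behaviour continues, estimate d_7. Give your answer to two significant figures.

2.6e-19

First estimate the order: p ≈ ln(d_6/d_5) / ln(d_5/d_4) = ln(5.5732e-12/1.8875e-07)/ln(1.8875e-07/1.1897e-04) = ln(2.95269e-05)/ln(0.00158653) ≈ 1.6180.
Then d_7 ≈ d_6·(d_6/d_5)^p = 5.5732e-12·(2.95269e-05)^1.6180 = 5.5732e-12·4.68611e-08 ≈ 2.612e-19.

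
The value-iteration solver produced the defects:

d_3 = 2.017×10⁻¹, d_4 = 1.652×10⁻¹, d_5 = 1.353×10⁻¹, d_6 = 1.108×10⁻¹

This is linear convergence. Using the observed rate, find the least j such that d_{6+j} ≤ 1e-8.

Rate ρ ≈ d_6/d_5 = 1.108×10⁻¹/1.353×10⁻¹ = 0.8189.
After j more steps, d_{6+j} ≈ 1.108×10⁻¹·ρ^j; need ρ^j ≤ 1e-8/1.108×10⁻¹ = 9.02527e-08.
j ≥ ln(9.02527e-08)/ln(0.8189) = -16.2207/-0.19979 = 81.189.
So 82 more iterations are needed.

82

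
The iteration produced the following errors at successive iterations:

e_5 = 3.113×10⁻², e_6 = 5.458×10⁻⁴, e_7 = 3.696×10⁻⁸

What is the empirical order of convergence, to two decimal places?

2.37

p ≈ ln(e_7/e_6) / ln(e_6/e_5)
  = ln(3.696×10⁻⁸/5.458×10⁻⁴) / ln(5.458×10⁻⁴/3.113×10⁻²)
  = ln(6.77171e-05) / ln(0.0175329)
  = -9.60017 / -4.04368 ≈ 2.37412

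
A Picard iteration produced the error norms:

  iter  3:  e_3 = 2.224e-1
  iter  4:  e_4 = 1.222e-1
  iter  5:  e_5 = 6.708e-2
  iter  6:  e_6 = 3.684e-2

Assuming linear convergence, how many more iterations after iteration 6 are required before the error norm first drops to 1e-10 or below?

Rate ρ ≈ e_6/e_5 = 3.684e-2/6.708e-2 = 0.5492.
After j more steps, e_{6+j} ≈ 3.684e-2·ρ^j; need ρ^j ≤ 1e-10/3.684e-2 = 2.71444e-09.
j ≥ ln(2.71444e-09)/ln(0.5492) = -19.7247/-0.59929 = 32.913.
So 33 more iterations are needed.

33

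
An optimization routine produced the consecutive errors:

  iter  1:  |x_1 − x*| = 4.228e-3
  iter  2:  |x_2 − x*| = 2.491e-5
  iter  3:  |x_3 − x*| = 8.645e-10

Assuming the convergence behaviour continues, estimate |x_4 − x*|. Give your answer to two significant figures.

1.0e-18

First estimate the order: p ≈ ln(|x_3 − x*|/|x_2 − x*|) / ln(|x_2 − x*|/|x_1 − x*|) = ln(8.645e-10/2.491e-5)/ln(2.491e-5/4.228e-3) = ln(3.47049e-05)/ln(0.00589167) ≈ 2.0000.
Then |x_4 − x*| ≈ |x_3 − x*|·(|x_3 − x*|/|x_2 − x*|)^p = 8.645e-10·(3.47049e-05)^2.0000 = 8.645e-10·1.20443e-09 ≈ 1.041e-18.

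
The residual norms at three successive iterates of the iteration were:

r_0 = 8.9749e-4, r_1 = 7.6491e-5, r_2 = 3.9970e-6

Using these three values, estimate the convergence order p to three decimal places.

1.199

p ≈ ln(r_2/r_1) / ln(r_1/r_0)
  = ln(3.9970e-6/7.6491e-5) / ln(7.6491e-5/8.9749e-4)
  = ln(0.0522545) / ln(0.0852277)
  = -2.951629 / -2.462429 ≈ 1.198666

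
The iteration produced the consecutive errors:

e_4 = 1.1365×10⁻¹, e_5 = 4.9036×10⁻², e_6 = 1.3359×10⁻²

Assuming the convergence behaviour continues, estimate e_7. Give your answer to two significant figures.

First estimate the order: p ≈ ln(e_6/e_5) / ln(e_5/e_4) = ln(1.3359×10⁻²/4.9036×10⁻²)/ln(4.9036×10⁻²/1.1365×10⁻¹) = ln(0.272432)/ln(0.431465) ≈ 1.5470.
Then e_7 ≈ e_6·(e_6/e_5)^p = 1.3359×10⁻²·(0.272432)^1.5470 = 1.3359×10⁻²·0.133766 ≈ 0.001787.

1.8e-3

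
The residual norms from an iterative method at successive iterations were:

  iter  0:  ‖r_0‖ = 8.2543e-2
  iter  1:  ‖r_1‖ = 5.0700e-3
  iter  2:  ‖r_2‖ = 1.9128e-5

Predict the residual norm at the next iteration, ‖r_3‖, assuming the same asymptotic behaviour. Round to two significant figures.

First estimate the order: p ≈ ln(‖r_2‖/‖r_1‖) / ln(‖r_1‖/‖r_0‖) = ln(1.9128e-5/5.0700e-3)/ln(5.0700e-3/8.2543e-2) = ln(0.00377278)/ln(0.0614225) ≈ 2.0000.
Then ‖r_3‖ ≈ ‖r_2‖·(‖r_2‖/‖r_1‖)^p = 1.9128e-5·(0.00377278)^2.0000 = 1.9128e-5·1.42339e-05 ≈ 2.723e-10.

2.7e-10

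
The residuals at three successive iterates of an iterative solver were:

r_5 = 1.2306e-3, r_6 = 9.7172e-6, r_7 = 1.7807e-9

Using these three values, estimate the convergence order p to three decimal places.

p ≈ ln(r_7/r_6) / ln(r_6/r_5)
  = ln(1.7807e-9/9.7172e-6) / ln(9.7172e-6/1.2306e-3)
  = ln(0.000183252) / ln(0.00789631)
  = -8.604648 / -4.841360 ≈ 1.777320

1.777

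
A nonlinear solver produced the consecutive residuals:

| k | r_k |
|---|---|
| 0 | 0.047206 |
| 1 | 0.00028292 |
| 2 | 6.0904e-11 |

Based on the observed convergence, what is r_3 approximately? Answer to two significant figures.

First estimate the order: p ≈ ln(r_2/r_1) / ln(r_1/r_0) = ln(6.0904e-11/0.00028292)/ln(0.00028292/0.047206) = ln(2.15269e-07)/ln(0.00599331) ≈ 3.0000.
Then r_3 ≈ r_2·(r_2/r_1)^p = 6.0904e-11·(2.15269e-07)^3.0000 = 6.0904e-11·9.97573e-21 ≈ 6.076e-31.

6.1e-31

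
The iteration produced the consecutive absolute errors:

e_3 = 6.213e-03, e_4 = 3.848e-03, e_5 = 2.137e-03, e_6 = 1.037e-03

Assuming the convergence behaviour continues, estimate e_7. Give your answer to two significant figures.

4.3e-4

First estimate the order: p ≈ ln(e_6/e_5) / ln(e_5/e_4) = ln(1.037e-03/2.137e-03)/ln(2.137e-03/3.848e-03) = ln(0.48526)/ln(0.555353) ≈ 1.2294.
Then e_7 ≈ e_6·(e_6/e_5)^p = 1.037e-03·(0.48526)^1.2294 = 1.037e-03·0.41109 ≈ 0.0004263.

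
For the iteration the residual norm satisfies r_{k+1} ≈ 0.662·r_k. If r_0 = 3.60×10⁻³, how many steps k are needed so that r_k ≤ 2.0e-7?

After k steps, r_k ≈ 3.60×10⁻³·0.662^k.
Need 0.662^k ≤ 2.0e-7/3.60×10⁻³ = 5.55556e-05.
k ≥ ln(5.55556e-05)/ln(0.662) = -9.7981/-0.41249 = 23.754.
Smallest integer k = 24.

24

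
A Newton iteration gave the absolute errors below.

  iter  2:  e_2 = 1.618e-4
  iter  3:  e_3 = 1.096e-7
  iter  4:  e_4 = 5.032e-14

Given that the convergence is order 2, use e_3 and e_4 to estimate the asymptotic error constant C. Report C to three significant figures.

C ≈ e_4 / e_3^2
  = 5.032e-14 / (1.096e-7)^2
  = 5.032e-14 / 1.20122e-14 ≈ 4.1891

4.19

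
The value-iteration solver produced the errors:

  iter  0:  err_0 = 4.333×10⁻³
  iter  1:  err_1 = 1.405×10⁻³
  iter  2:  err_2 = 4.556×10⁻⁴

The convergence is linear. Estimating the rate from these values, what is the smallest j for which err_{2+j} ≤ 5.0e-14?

Rate ρ ≈ err_2/err_1 = 4.556×10⁻⁴/1.405×10⁻³ = 0.3243.
After j more steps, err_{2+j} ≈ 4.556×10⁻⁴·ρ^j; need ρ^j ≤ 5.0e-14/4.556×10⁻⁴ = 1.09745e-10.
j ≥ ln(1.09745e-10)/ln(0.3243) = -22.9329/-1.12609 = 20.365.
So 21 more iterations are needed.

21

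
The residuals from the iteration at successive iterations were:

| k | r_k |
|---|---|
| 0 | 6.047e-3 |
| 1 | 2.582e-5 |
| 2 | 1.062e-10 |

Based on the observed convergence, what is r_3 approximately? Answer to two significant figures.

First estimate the order: p ≈ ln(r_2/r_1) / ln(r_1/r_0) = ln(1.062e-10/2.582e-5)/ln(2.582e-5/6.047e-3) = ln(4.11309e-06)/ln(0.00426989) ≈ 2.2729.
Then r_3 ≈ r_2·(r_2/r_1)^p = 1.062e-10·(4.11309e-06)^2.2729 = 1.062e-10·5.73513e-13 ≈ 6.091e-23.

6.1e-23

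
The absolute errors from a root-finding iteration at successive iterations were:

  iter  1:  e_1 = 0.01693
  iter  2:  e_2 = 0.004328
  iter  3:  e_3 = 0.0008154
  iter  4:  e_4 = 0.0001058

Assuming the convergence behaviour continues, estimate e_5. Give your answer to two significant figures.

8.7e-6

First estimate the order: p ≈ ln(e_4/e_3) / ln(e_3/e_2) = ln(0.0001058/0.0008154)/ln(0.0008154/0.004328) = ln(0.129752)/ln(0.188401) ≈ 1.2234.
Then e_5 ≈ e_4·(e_4/e_3)^p = 0.0001058·(0.129752)^1.2234 = 0.0001058·0.0822212 ≈ 8.699e-06.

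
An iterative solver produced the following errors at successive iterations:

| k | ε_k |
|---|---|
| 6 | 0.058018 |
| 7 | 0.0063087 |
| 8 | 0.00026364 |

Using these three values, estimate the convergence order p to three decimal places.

p ≈ ln(ε_8/ε_7) / ln(ε_7/ε_6)
  = ln(0.00026364/0.0063087) / ln(0.0063087/0.058018)
  = ln(0.0417899) / ln(0.108737)
  = -3.175101 / -2.218823 ≈ 1.430984

1.431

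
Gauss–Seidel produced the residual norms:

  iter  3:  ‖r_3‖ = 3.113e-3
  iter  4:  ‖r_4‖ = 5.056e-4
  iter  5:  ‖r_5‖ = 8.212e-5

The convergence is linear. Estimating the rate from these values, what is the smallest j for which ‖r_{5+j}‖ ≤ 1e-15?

14

Rate ρ ≈ ‖r_5‖/‖r_4‖ = 8.212e-5/5.056e-4 = 0.1624.
After j more steps, ‖r_{5+j}‖ ≈ 8.212e-5·ρ^j; need ρ^j ≤ 1e-15/8.212e-5 = 1.21773e-11.
j ≥ ln(1.21773e-11)/ln(0.1624) = -25.1314/-1.81769 = 13.826.
So 14 more iterations are needed.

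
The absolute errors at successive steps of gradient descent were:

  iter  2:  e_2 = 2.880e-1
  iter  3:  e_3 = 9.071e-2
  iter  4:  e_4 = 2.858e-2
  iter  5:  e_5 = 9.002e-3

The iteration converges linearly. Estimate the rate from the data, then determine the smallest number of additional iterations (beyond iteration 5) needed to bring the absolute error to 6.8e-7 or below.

9

Rate ρ ≈ e_5/e_4 = 9.002e-3/2.858e-2 = 0.3150.
After j more steps, e_{5+j} ≈ 9.002e-3·ρ^j; need ρ^j ≤ 6.8e-7/9.002e-3 = 7.55388e-05.
j ≥ ln(7.55388e-05)/ln(0.3150) = -9.4909/-1.15518 = 8.216.
So 9 more iterations are needed.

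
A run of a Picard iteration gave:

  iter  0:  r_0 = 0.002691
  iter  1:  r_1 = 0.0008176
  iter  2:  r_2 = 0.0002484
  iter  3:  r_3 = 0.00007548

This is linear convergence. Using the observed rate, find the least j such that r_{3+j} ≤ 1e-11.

14

Rate ρ ≈ r_3/r_2 = 0.00007548/0.0002484 = 0.3039.
After j more steps, r_{3+j} ≈ 0.00007548·ρ^j; need ρ^j ≤ 1e-11/0.00007548 = 1.32485e-07.
j ≥ ln(1.32485e-07)/ln(0.3039) = -15.8368/-1.19106 = 13.296.
So 14 more iterations are needed.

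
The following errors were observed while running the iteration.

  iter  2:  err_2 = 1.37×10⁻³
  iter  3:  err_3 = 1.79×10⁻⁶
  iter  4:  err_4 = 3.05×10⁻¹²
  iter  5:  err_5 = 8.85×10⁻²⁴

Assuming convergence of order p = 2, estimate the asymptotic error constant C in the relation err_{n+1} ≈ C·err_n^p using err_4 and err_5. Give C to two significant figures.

0.95

C ≈ err_5 / err_4^2
  = 8.85×10⁻²⁴ / (3.05×10⁻¹²)^2
  = 8.85×10⁻²⁴ / 9.3025e-24 ≈ 0.95136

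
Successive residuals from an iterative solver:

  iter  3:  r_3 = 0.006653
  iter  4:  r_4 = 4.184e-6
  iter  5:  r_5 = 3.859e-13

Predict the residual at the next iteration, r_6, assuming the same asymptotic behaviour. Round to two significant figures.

First estimate the order: p ≈ ln(r_5/r_4) / ln(r_4/r_3) = ln(3.859e-13/4.184e-6)/ln(4.184e-6/0.006653) = ln(9.22323e-08)/ln(0.000628889) ≈ 2.1975.
Then r_6 ≈ r_5·(r_5/r_4)^p = 3.859e-13·(9.22323e-08)^2.1975 = 3.859e-13·3.47001e-16 ≈ 1.339e-28.

1.3e-28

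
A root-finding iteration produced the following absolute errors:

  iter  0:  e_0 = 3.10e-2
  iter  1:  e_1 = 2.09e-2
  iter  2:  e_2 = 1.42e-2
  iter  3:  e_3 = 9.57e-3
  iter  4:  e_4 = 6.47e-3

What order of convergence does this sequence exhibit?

1

Consecutive ratios: e_4/e_3 = 6.47e-3/9.57e-3 = 0.676071, e_3/e_2 = 9.57e-3/1.42e-2 = 0.673944.
p ≈ ln(0.676071)/ln(0.673944) = -0.3915/-0.3946 ≈ 0.99.
So the convergence is linear (order 1).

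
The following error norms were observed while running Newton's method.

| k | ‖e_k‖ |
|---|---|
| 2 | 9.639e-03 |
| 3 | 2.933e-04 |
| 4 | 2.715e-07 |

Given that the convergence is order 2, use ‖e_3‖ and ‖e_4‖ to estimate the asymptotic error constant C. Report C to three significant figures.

3.16

C ≈ ‖e_4‖ / ‖e_3‖^2
  = 2.715e-07 / (2.933e-04)^2
  = 2.715e-07 / 8.60249e-08 ≈ 3.1561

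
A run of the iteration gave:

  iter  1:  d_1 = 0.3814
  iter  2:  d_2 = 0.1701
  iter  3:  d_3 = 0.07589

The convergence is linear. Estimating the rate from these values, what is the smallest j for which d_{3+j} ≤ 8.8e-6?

12

Rate ρ ≈ d_3/d_2 = 0.07589/0.1701 = 0.4461.
After j more steps, d_{3+j} ≈ 0.07589·ρ^j; need ρ^j ≤ 8.8e-6/0.07589 = 0.000115957.
j ≥ ln(0.000115957)/ln(0.4461) = -9.0623/-0.80721 = 11.227.
So 12 more iterations are needed.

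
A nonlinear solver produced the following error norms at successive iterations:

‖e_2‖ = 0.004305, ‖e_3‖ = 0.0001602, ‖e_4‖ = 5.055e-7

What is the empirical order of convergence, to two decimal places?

1.75

p ≈ ln(‖e_4‖/‖e_3‖) / ln(‖e_3‖/‖e_2‖)
  = ln(5.055e-7/0.0001602) / ln(0.0001602/0.004305)
  = ln(0.00315543) / ln(0.0372125)
  = -5.75863 / -3.29111 ≈ 1.74975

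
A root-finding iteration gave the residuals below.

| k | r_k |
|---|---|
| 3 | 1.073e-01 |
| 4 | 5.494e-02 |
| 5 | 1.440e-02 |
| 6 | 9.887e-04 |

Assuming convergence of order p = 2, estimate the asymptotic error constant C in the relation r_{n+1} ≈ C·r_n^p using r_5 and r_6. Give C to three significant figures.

4.77

C ≈ r_6 / r_5^2
  = 9.887e-04 / (1.440e-02)^2
  = 9.887e-04 / 0.00020736 ≈ 4.768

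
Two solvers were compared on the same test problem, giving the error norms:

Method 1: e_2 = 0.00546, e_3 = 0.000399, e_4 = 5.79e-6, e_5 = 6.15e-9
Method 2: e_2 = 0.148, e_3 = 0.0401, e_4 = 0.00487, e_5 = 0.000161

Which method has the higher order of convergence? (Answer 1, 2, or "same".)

Method 1: p ≈ ln(6.15e-9/5.79e-6)/ln(5.79e-6/0.000399) ≈ 1.62.
Method 2: p ≈ ln(0.000161/0.00487)/ln(0.00487/0.0401) ≈ 1.62.
Both orders ≈ 1.6 — effectively the same.

same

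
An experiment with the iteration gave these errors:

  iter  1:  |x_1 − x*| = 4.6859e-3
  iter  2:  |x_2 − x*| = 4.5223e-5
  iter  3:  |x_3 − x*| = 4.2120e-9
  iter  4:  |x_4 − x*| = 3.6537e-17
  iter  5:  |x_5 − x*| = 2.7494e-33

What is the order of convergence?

2

Consecutive ratios: |x_5 − x*|/|x_4 − x*| = 2.7494e-33/3.6537e-17 = 7.52497e-17, |x_4 − x*|/|x_3 − x*| = 3.6537e-17/4.2120e-9 = 8.6745e-09.
p ≈ ln(7.52497e-17)/ln(8.6745e-09) = -37.1257/-18.5629 ≈ 2.00.
So the convergence is quadratic (order 2).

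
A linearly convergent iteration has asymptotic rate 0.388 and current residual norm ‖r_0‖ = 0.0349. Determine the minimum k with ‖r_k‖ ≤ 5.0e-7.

After k steps, ‖r_k‖ ≈ 0.0349·0.388^k.
Need 0.388^k ≤ 5.0e-7/0.0349 = 1.43266e-05.
k ≥ ln(1.43266e-05)/ln(0.388) = -11.1534/-0.94675 = 11.781.
Smallest integer k = 12.

12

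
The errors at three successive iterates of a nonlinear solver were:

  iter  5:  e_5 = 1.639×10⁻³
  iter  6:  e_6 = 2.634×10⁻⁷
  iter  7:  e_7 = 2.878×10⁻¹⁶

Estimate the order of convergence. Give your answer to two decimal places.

p ≈ ln(e_7/e_6) / ln(e_6/e_5)
  = ln(2.878×10⁻¹⁶/2.634×10⁻⁷) / ln(2.634×10⁻⁷/1.639×10⁻³)
  = ln(1.09263e-09) / ln(0.000160708)
  = -20.63468 / -8.73592 ≈ 2.36205

2.36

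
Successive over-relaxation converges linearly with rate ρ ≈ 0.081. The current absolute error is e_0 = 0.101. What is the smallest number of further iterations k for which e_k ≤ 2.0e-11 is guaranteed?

9

After k steps, e_k ≈ 0.101·0.081^k.
Need 0.081^k ≤ 2.0e-11/0.101 = 1.9802e-10.
k ≥ ln(1.9802e-10)/ln(0.081) = -22.3427/-2.51331 = 8.890.
Smallest integer k = 9.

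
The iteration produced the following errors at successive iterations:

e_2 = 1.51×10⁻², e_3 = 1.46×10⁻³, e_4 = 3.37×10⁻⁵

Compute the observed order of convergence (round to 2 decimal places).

p ≈ ln(e_4/e_3) / ln(e_3/e_2)
  = ln(3.37×10⁻⁵/1.46×10⁻³) / ln(1.46×10⁻³/1.51×10⁻²)
  = ln(0.0230822) / ln(0.0966887)
  = -3.76869 / -2.33626 ≈ 1.61313

1.61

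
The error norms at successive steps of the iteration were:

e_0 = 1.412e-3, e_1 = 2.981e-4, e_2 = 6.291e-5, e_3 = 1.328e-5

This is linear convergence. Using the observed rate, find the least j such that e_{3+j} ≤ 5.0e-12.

Rate ρ ≈ e_3/e_2 = 1.328e-5/6.291e-5 = 0.2111.
After j more steps, e_{3+j} ≈ 1.328e-5·ρ^j; need ρ^j ≤ 5.0e-12/1.328e-5 = 3.76506e-07.
j ≥ ln(3.76506e-07)/ln(0.2111) = -14.7923/-1.55542 = 9.510.
So 10 more iterations are needed.

10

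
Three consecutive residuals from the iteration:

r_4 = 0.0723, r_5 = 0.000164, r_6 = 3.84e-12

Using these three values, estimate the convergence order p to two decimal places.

2.89

p ≈ ln(r_6/r_5) / ln(r_5/r_4)
  = ln(3.84e-12/0.000164) / ln(0.000164/0.0723)
  = ln(2.34146e-08) / ln(0.00226833)
  = -17.56991 / -6.08871 ≈ 2.88565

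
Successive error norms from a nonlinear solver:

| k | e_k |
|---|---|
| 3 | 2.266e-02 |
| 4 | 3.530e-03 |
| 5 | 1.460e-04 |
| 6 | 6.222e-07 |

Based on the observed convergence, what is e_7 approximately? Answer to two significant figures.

First estimate the order: p ≈ ln(e_6/e_5) / ln(e_5/e_4) = ln(6.222e-07/1.460e-04)/ln(1.460e-04/3.530e-03) = ln(0.00426164)/ln(0.0413598) ≈ 1.7134.
Then e_7 ≈ e_6·(e_6/e_5)^p = 6.222e-07·(0.00426164)^1.7134 = 6.222e-07·8.67994e-05 ≈ 5.401e-11.

5.4e-11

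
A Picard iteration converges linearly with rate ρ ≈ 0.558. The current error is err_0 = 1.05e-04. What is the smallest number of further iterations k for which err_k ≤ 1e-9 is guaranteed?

After k steps, err_k ≈ 1.05e-04·0.558^k.
Need 0.558^k ≤ 1e-9/1.05e-04 = 9.52381e-06.
k ≥ ln(9.52381e-06)/ln(0.558) = -11.5617/-0.58340 = 19.818.
Smallest integer k = 20.

20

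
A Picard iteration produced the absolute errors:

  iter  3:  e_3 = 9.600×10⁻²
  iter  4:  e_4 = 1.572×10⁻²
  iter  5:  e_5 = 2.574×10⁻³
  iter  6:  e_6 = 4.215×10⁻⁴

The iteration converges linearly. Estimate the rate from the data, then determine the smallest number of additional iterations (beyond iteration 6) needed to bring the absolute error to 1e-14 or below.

14

Rate ρ ≈ e_6/e_5 = 4.215×10⁻⁴/2.574×10⁻³ = 0.1638.
After j more steps, e_{6+j} ≈ 4.215×10⁻⁴·ρ^j; need ρ^j ≤ 1e-14/4.215×10⁻⁴ = 2.37248e-11.
j ≥ ln(2.37248e-11)/ln(0.1638) = -24.4645/-1.80911 = 13.523.
So 14 more iterations are needed.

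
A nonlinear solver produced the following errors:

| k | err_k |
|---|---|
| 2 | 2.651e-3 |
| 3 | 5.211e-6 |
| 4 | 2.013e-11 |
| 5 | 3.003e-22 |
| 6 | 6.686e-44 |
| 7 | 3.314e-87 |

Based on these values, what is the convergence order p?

Consecutive ratios: err_7/err_6 = 3.314e-87/6.686e-44 = 4.95663e-44, err_6/err_5 = 6.686e-44/3.003e-22 = 2.22644e-22.
p ≈ ln(4.95663e-44)/ln(2.22644e-22) = -99.7130/-49.8565 ≈ 2.00.
So the convergence is quadratic (order 2).

2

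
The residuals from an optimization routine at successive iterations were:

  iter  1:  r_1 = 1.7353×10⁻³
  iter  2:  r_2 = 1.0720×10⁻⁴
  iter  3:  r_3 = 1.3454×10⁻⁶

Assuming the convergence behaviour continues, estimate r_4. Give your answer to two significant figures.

First estimate the order: p ≈ ln(r_3/r_2) / ln(r_2/r_1) = ln(1.3454×10⁻⁶/1.0720×10⁻⁴)/ln(1.0720×10⁻⁴/1.7353×10⁻³) = ln(0.0125504)/ln(0.0617761) ≈ 1.5724.
Then r_4 ≈ r_3·(r_3/r_2)^p = 1.3454×10⁻⁶·(0.0125504)^1.5724 = 1.3454×10⁻⁶·0.00102407 ≈ 1.378e-09.

1.4e-9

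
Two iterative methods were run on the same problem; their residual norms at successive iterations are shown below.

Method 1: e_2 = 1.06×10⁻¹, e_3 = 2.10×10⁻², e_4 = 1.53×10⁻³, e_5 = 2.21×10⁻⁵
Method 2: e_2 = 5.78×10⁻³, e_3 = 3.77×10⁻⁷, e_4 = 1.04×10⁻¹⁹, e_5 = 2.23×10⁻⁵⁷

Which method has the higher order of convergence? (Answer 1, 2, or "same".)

Method 1: p ≈ ln(2.21×10⁻⁵/1.53×10⁻³)/ln(1.53×10⁻³/2.10×10⁻²) ≈ 1.62.
Method 2: p ≈ ln(2.23×10⁻⁵⁷/1.04×10⁻¹⁹)/ln(1.04×10⁻¹⁹/3.77×10⁻⁷) ≈ 3.00.
Method 2 has the higher order (≈3.0 vs ≈1.6).

2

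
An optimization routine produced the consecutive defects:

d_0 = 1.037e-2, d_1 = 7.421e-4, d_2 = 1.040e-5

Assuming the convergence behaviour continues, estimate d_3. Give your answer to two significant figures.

1.0e-8

First estimate the order: p ≈ ln(d_2/d_1) / ln(d_1/d_0) = ln(1.040e-5/7.421e-4)/ln(7.421e-4/1.037e-2) = ln(0.0140143)/ln(0.0715622) ≈ 1.6183.
Then d_3 ≈ d_2·(d_2/d_1)^p = 1.040e-5·(0.0140143)^1.6183 = 1.040e-5·0.00100137 ≈ 1.041e-08.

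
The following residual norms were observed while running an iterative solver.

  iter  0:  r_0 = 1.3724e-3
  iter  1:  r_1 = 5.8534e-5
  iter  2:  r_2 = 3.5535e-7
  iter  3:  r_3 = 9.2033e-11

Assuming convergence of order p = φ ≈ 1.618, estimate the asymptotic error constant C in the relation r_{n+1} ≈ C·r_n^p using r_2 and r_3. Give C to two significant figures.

2.5

C ≈ r_3 / r_2^1.618
  = 9.2033e-11 / (3.5535e-7)^1.618
  = 9.2033e-11 / 3.6725e-11 ≈ 2.506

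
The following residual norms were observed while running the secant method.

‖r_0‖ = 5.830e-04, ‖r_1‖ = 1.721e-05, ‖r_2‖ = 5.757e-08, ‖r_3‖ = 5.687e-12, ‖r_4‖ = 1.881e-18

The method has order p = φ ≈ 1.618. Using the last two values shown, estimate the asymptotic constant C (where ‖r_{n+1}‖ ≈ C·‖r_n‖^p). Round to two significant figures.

C ≈ ‖r_4‖ / ‖r_3‖^1.618
  = 1.881e-18 / (5.687e-12)^1.618
  = 1.881e-18 / 6.38853e-19 ≈ 2.9443

2.9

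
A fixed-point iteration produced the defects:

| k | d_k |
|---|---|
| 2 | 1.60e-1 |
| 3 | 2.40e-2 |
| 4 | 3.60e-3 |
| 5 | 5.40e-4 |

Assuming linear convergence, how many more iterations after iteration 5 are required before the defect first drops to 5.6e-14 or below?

Rate ρ ≈ d_5/d_4 = 5.40e-4/3.60e-3 = 0.1500.
After j more steps, d_{5+j} ≈ 5.40e-4·ρ^j; need ρ^j ≤ 5.6e-14/5.40e-4 = 1.03704e-10.
j ≥ ln(1.03704e-10)/ln(0.1500) = -22.9895/-1.89712 = 12.118.
So 13 more iterations are needed.

13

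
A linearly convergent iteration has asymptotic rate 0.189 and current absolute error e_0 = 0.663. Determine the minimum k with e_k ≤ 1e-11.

15

After k steps, e_k ≈ 0.663·0.189^k.
Need 0.189^k ≤ 1e-11/0.663 = 1.5083e-11.
k ≥ ln(1.5083e-11)/ln(0.189) = -24.9175/-1.66601 = 14.956.
Smallest integer k = 15.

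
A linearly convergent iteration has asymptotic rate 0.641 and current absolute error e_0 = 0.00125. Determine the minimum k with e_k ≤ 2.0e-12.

After k steps, e_k ≈ 0.00125·0.641^k.
Need 0.641^k ≤ 2.0e-12/0.00125 = 1.6e-09.
k ≥ ln(1.6e-09)/ln(0.641) = -20.2533/-0.44473 = 45.541.
Smallest integer k = 46.

46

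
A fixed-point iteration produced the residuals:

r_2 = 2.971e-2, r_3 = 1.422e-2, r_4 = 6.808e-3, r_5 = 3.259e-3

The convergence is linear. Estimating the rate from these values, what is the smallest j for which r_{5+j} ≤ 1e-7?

Rate ρ ≈ r_5/r_4 = 3.259e-3/6.808e-3 = 0.4787.
After j more steps, r_{5+j} ≈ 3.259e-3·ρ^j; need ρ^j ≤ 1e-7/3.259e-3 = 3.06843e-05.
j ≥ ln(3.06843e-05)/ln(0.4787) = -10.3918/-0.73668 = 14.106.
So 15 more iterations are needed.

15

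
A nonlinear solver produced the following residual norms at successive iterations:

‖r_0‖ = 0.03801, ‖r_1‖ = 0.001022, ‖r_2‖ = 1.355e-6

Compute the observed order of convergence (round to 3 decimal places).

1.832

p ≈ ln(‖r_2‖/‖r_1‖) / ln(‖r_1‖/‖r_0‖)
  = ln(1.355e-6/0.001022) / ln(0.001022/0.03801)
  = ln(0.00132583) / ln(0.0268877)
  = -6.625717 / -3.616086 ≈ 1.832290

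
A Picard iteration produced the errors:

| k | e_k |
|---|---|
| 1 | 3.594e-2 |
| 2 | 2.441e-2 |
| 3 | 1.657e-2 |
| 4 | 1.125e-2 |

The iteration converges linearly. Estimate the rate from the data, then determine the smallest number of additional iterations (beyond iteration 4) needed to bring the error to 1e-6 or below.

Rate ρ ≈ e_4/e_3 = 1.125e-2/1.657e-2 = 0.6789.
After j more steps, e_{4+j} ≈ 1.125e-2·ρ^j; need ρ^j ≤ 1e-6/1.125e-2 = 8.88889e-05.
j ≥ ln(8.88889e-05)/ln(0.6789) = -9.3281/-0.38728 = 24.086.
So 25 more iterations are needed.

25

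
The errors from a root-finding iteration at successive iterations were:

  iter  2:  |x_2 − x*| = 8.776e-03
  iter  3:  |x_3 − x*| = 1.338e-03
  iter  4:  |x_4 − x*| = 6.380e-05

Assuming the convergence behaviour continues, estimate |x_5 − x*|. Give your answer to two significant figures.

First estimate the order: p ≈ ln(|x_4 − x*|/|x_3 − x*|) / ln(|x_3 − x*|/|x_2 − x*|) = ln(6.380e-05/1.338e-03)/ln(1.338e-03/8.776e-03) = ln(0.0476831)/ln(0.152461) ≈ 1.6180.
Then |x_5 − x*| ≈ |x_4 − x*|·(|x_4 − x*|/|x_3 − x*|)^p = 6.380e-05·(0.0476831)^1.6180 = 6.380e-05·0.00727099 ≈ 4.639e-07.

4.6e-7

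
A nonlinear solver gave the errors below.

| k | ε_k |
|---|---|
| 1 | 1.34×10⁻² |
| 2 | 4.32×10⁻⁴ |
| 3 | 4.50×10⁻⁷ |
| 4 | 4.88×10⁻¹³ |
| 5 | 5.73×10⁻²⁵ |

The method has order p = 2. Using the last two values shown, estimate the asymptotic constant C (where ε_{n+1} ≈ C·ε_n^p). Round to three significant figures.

2.41

C ≈ ε_5 / ε_4^2
  = 5.73×10⁻²⁵ / (4.88×10⁻¹³)^2
  = 5.73×10⁻²⁵ / 2.38144e-25 ≈ 2.4061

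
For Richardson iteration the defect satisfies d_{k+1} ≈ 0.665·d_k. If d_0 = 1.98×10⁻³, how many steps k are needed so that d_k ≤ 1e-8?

After k steps, d_k ≈ 1.98×10⁻³·0.665^k.
Need 0.665^k ≤ 1e-8/1.98×10⁻³ = 5.05051e-06.
k ≥ ln(5.05051e-06)/ln(0.665) = -12.1960/-0.40797 = 29.894.
Smallest integer k = 30.

30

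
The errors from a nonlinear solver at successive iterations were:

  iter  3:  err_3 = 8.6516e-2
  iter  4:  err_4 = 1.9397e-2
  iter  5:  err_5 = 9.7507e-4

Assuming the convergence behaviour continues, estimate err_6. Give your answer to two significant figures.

First estimate the order: p ≈ ln(err_5/err_4) / ln(err_4/err_3) = ln(9.7507e-4/1.9397e-2)/ln(1.9397e-2/8.6516e-2) = ln(0.0502691)/ln(0.224201) ≈ 2.0000.
Then err_6 ≈ err_5·(err_5/err_4)^p = 9.7507e-4·(0.0502691)^2.0000 = 9.7507e-4·0.00252698 ≈ 2.464e-06.

2.5e-6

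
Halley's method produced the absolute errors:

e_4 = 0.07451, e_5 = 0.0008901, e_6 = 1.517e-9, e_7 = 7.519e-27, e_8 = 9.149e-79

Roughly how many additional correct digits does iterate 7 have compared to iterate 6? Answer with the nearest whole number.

Digits gained ≈ log₁₀(e_6/e_7) = log₁₀(1.517e-9/7.519e-27) = log₁₀(2.01756e+17) ≈ 17.305.

17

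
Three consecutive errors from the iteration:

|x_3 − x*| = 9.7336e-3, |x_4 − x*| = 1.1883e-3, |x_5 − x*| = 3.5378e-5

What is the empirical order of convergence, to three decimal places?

1.671

p ≈ ln(|x_5 − x*|/|x_4 − x*|) / ln(|x_4 − x*|/|x_3 − x*|)
  = ln(3.5378e-5/1.1883e-3) / ln(1.1883e-3/9.7336e-3)
  = ln(0.0297719) / ln(0.122082)
  = -3.514190 / -2.103062 ≈ 1.670987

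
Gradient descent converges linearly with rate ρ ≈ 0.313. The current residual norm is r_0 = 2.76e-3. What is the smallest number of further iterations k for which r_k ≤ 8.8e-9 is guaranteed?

11

After k steps, r_k ≈ 2.76e-3·0.313^k.
Need 0.313^k ≤ 8.8e-9/2.76e-3 = 3.18841e-06.
k ≥ ln(3.18841e-06)/ln(0.313) = -12.6560/-1.16155 = 10.896.
Smallest integer k = 11.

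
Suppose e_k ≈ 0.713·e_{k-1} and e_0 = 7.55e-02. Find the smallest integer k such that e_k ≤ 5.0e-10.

After k steps, e_k ≈ 7.55e-02·0.713^k.
Need 0.713^k ≤ 5.0e-10/7.55e-02 = 6.62252e-09.
k ≥ ln(6.62252e-09)/ln(0.713) = -18.8328/-0.33827 = 55.674.
Smallest integer k = 56.

56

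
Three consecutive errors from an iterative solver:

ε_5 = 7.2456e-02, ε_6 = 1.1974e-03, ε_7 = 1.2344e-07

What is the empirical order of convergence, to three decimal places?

2.237

p ≈ ln(ε_7/ε_6) / ln(ε_6/ε_5)
  = ln(1.2344e-07/1.1974e-03) / ln(1.1974e-03/7.2456e-02)
  = ln(0.00010309) / ln(0.0165259)
  = -9.179908 / -4.102826 ≈ 2.237460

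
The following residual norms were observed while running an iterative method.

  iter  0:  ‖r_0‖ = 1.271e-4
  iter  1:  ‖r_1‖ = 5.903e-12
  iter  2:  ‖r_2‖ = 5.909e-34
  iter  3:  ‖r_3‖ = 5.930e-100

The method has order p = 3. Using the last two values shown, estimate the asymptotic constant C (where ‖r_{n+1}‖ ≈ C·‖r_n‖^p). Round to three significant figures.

2.87

C ≈ ‖r_3‖ / ‖r_2‖^3
  = 5.930e-100 / (5.909e-34)^3
  = 5.930e-100 / 2.0632e-100 ≈ 2.8742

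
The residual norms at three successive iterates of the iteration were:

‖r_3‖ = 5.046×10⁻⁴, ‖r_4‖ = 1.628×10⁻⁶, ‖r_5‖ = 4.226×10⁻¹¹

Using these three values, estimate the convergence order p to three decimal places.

1.841

p ≈ ln(‖r_5‖/‖r_4‖) / ln(‖r_4‖/‖r_3‖)
  = ln(4.226×10⁻¹¹/1.628×10⁻⁶) / ln(1.628×10⁻⁶/5.046×10⁻⁴)
  = ln(2.59582e-05) / ln(0.00322632)
  = -10.559023 / -5.736413 ≈ 1.840701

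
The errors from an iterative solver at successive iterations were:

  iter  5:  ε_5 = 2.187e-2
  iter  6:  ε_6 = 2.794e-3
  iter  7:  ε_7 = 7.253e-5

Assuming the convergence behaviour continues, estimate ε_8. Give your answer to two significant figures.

1.1e-7

First estimate the order: p ≈ ln(ε_7/ε_6) / ln(ε_6/ε_5) = ln(7.253e-5/2.794e-3)/ln(2.794e-3/2.187e-2) = ln(0.0259592)/ln(0.127755) ≈ 1.7745.
Then ε_8 ≈ ε_7·(ε_7/ε_6)^p = 7.253e-5·(0.0259592)^1.7745 = 7.253e-5·0.00153518 ≈ 1.113e-07.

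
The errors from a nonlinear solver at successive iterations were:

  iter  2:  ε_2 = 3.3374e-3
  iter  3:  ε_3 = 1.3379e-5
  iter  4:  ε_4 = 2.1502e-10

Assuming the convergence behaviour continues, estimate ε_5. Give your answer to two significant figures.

5.6e-20

First estimate the order: p ≈ ln(ε_4/ε_3) / ln(ε_3/ε_2) = ln(2.1502e-10/1.3379e-5)/ln(1.3379e-5/3.3374e-3) = ln(1.60715e-05)/ln(0.00400881) ≈ 2.0000.
Then ε_5 ≈ ε_4·(ε_4/ε_3)^p = 2.1502e-10·(1.60715e-05)^2.0000 = 2.1502e-10·2.58293e-10 ≈ 5.554e-20.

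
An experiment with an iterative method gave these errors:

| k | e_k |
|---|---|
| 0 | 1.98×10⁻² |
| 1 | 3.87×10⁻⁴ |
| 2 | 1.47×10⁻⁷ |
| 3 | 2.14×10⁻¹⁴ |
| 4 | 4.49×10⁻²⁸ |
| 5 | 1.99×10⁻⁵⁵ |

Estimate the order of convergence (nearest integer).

Consecutive ratios: e_5/e_4 = 1.99×10⁻⁵⁵/4.49×10⁻²⁸ = 4.43207e-28, e_4/e_3 = 4.49×10⁻²⁸/2.14×10⁻¹⁴ = 2.09813e-14.
p ≈ ln(4.43207e-28)/ln(2.09813e-14) = -62.9835/-31.4951 ≈ 2.00.
So the convergence is quadratic (order 2).

2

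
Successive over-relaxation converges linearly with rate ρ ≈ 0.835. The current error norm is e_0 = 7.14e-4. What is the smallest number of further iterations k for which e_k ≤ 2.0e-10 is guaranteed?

After k steps, e_k ≈ 7.14e-4·0.835^k.
Need 0.835^k ≤ 2.0e-10/7.14e-4 = 2.80112e-07.
k ≥ ln(2.80112e-07)/ln(0.835) = -15.0881/-0.18032 = 83.674.
Smallest integer k = 84.

84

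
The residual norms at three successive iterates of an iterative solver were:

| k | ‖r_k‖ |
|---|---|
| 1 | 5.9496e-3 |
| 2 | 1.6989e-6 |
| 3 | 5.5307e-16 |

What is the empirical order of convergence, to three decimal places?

p ≈ ln(‖r_3‖/‖r_2‖) / ln(‖r_2‖/‖r_1‖)
  = ln(5.5307e-16/1.6989e-6) / ln(1.6989e-6/5.9496e-3)
  = ln(3.25546e-10) / ln(0.000285549)
  = -21.845517 / -8.161097 ≈ 2.676787

2.677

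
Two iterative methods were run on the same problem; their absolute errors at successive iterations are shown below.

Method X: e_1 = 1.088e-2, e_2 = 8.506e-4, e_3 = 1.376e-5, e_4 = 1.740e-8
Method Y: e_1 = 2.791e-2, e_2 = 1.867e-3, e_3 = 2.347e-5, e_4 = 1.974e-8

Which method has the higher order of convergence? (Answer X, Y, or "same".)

Method X: p ≈ ln(1.740e-8/1.376e-5)/ln(1.376e-5/8.506e-4) ≈ 1.62.
Method Y: p ≈ ln(1.974e-8/2.347e-5)/ln(2.347e-5/1.867e-3) ≈ 1.62.
Both orders ≈ 1.6 — effectively the same.

same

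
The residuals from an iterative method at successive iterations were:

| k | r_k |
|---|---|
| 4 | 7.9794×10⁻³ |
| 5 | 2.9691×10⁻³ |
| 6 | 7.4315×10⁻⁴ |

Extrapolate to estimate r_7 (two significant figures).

1.1e-4

First estimate the order: p ≈ ln(r_6/r_5) / ln(r_5/r_4) = ln(7.4315×10⁻⁴/2.9691×10⁻³)/ln(2.9691×10⁻³/7.9794×10⁻³) = ln(0.250295)/ln(0.372096) ≈ 1.4011.
Then r_7 ≈ r_6·(r_6/r_5)^p = 7.4315×10⁻⁴·(0.250295)^1.4011 = 7.4315×10⁻⁴·0.143606 ≈ 0.0001067.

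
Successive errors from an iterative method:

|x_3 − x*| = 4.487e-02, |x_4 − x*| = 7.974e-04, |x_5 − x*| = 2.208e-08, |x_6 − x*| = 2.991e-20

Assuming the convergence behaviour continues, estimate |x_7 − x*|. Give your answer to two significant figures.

First estimate the order: p ≈ ln(|x_6 − x*|/|x_5 − x*|) / ln(|x_5 − x*|/|x_4 − x*|) = ln(2.991e-20/2.208e-08)/ln(2.208e-08/7.974e-04) = ln(1.35462e-12)/ln(2.769e-05) ≈ 2.6040.
Then |x_7 − x*| ≈ |x_6 − x*|·(|x_6 − x*|/|x_5 − x*|)^p = 2.991e-20·(1.35462e-12)^2.6040 = 2.991e-20·1.24524e-31 ≈ 3.725e-51.

3.7e-51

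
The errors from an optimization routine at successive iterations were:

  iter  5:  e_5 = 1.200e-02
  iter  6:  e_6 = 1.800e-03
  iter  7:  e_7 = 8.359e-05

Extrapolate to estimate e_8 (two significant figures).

5.8e-7

First estimate the order: p ≈ ln(e_7/e_6) / ln(e_6/e_5) = ln(8.359e-05/1.800e-03)/ln(1.800e-03/1.200e-02) = ln(0.0464389)/ln(0.15) ≈ 1.6180.
Then e_8 ≈ e_7·(e_7/e_6)^p = 8.359e-05·(0.0464389)^1.6180 = 8.359e-05·0.0069665 ≈ 5.823e-07.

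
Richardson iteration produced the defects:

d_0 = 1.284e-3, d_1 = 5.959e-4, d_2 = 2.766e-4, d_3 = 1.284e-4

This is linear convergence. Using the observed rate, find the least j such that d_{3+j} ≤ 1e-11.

22

Rate ρ ≈ d_3/d_2 = 1.284e-4/2.766e-4 = 0.4642.
After j more steps, d_{3+j} ≈ 1.284e-4·ρ^j; need ρ^j ≤ 1e-11/1.284e-4 = 7.78816e-08.
j ≥ ln(7.78816e-08)/ln(0.4642) = -16.3681/-0.76744 = 21.328.
So 22 more iterations are needed.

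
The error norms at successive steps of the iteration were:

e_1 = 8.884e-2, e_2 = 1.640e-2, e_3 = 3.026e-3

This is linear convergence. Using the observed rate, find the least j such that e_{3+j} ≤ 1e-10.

11

Rate ρ ≈ e_3/e_2 = 3.026e-3/1.640e-2 = 0.1845.
After j more steps, e_{3+j} ≈ 3.026e-3·ρ^j; need ρ^j ≤ 1e-10/3.026e-3 = 3.30469e-08.
j ≥ ln(3.30469e-08)/ln(0.1845) = -17.2253/-1.69011 = 10.192.
So 11 more iterations are needed.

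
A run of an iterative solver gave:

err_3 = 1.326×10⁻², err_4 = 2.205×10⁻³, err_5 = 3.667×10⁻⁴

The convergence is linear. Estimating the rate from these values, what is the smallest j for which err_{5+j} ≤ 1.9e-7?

Rate ρ ≈ err_5/err_4 = 3.667×10⁻⁴/2.205×10⁻³ = 0.1663.
After j more steps, err_{5+j} ≈ 3.667×10⁻⁴·ρ^j; need ρ^j ≤ 1.9e-7/3.667×10⁻⁴ = 0.000518135.
j ≥ ln(0.000518135)/ln(0.1663) = -7.5653/-1.79396 = 4.217.
So 5 more iterations are needed.

5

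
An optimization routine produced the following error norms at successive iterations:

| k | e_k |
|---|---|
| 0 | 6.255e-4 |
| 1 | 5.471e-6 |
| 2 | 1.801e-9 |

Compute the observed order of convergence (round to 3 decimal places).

p ≈ ln(e_2/e_1) / ln(e_1/e_0)
  = ln(1.801e-9/5.471e-6) / ln(5.471e-6/6.255e-4)
  = ln(0.00032919) / ln(0.0087466)
  = -8.018875 / -4.739090 ≈ 1.692071

1.692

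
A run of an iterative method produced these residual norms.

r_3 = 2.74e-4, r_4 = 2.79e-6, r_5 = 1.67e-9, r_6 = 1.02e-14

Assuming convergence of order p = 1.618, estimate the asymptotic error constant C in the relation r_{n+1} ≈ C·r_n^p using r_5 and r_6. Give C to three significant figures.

C ≈ r_6 / r_5^1.618
  = 1.02e-14 / (1.67e-9)^1.618
  = 1.02e-14 / 6.28572e-15 ≈ 1.6227

1.62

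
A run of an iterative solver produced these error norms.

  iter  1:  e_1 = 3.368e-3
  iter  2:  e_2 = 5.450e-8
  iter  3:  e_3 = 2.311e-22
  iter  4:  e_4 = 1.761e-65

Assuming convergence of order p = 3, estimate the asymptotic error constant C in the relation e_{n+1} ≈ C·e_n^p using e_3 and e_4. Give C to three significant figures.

C ≈ e_4 / e_3^3
  = 1.761e-65 / (2.311e-22)^3
  = 1.761e-65 / 1.23424e-65 ≈ 1.4268

1.43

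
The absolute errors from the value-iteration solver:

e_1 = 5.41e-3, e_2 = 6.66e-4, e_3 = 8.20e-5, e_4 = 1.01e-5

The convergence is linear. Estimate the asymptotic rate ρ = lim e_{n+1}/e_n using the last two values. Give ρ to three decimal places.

0.123

ρ ≈ e_4/e_3 = 1.01e-5/8.20e-5 = 0.12317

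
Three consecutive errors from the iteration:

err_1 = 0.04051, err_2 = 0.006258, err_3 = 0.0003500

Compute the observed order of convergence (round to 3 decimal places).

p ≈ ln(err_3/err_2) / ln(err_2/err_1)
  = ln(0.0003500/0.006258) / ln(0.006258/0.04051)
  = ln(0.0559284) / ln(0.15448)
  = -2.883683 / -1.867691 ≈ 1.543983

1.544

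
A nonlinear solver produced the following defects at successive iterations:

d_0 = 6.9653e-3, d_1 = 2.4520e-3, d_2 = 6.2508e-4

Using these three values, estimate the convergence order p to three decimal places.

1.309

p ≈ ln(d_2/d_1) / ln(d_1/d_0)
  = ln(6.2508e-4/2.4520e-3) / ln(2.4520e-3/6.9653e-3)
  = ln(0.254927) / ln(0.352031)
  = -1.366778 / -1.044036 ≈ 1.309129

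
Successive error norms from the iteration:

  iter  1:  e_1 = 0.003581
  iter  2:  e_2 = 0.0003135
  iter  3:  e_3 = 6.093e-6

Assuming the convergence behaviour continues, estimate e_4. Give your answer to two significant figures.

1.0e-8

First estimate the order: p ≈ ln(e_3/e_2) / ln(e_2/e_1) = ln(6.093e-6/0.0003135)/ln(0.0003135/0.003581) = ln(0.0194354)/ln(0.0875454) ≈ 1.6179.
Then e_4 ≈ e_3·(e_3/e_2)^p = 6.093e-6·(0.0194354)^1.6179 = 6.093e-6·0.00170261 ≈ 1.037e-08.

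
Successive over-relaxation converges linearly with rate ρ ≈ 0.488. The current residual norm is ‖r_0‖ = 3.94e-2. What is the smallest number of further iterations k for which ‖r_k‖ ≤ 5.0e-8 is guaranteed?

19

After k steps, ‖r_k‖ ≈ 3.94e-2·0.488^k.
Need 0.488^k ≤ 5.0e-8/3.94e-2 = 1.26904e-06.
k ≥ ln(1.26904e-06)/ln(0.488) = -13.5772/-0.71744 = 18.925.
Smallest integer k = 19.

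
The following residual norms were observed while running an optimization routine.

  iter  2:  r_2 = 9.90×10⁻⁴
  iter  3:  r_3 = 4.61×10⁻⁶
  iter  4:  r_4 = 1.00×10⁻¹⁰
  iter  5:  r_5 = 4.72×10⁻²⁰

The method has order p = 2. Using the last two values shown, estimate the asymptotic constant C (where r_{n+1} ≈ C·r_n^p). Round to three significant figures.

4.72

C ≈ r_5 / r_4^2
  = 4.72×10⁻²⁰ / (1.00×10⁻¹⁰)^2
  = 4.72×10⁻²⁰ / 1e-20 ≈ 4.72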